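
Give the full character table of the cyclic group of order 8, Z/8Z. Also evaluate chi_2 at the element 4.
Character table of Z/8Z (irreps indexed chi_0,...,chi_7 with chi_k(m) = zeta_8^(k*m), zeta_8 = exp(2*pi*i/8)):
  irrep \ class  {0} (size 1)  {1} (size 1)    {2} (size 1)  {3} (size 1)    {4} (size 1)  {5} (size 1)    {6} (size 1)  {7} (size 1)  
  chi_0          1             1               1             1               1             1               1             1             
  chi_1          1             exp(I*pi/4)     I             exp(3*I*pi/4)   -1            exp(-3*I*pi/4)  -I            exp(-I*pi/4)  
  chi_2          1             I               -1            -I              1             I               -1            -I            
  chi_3          1             exp(3*I*pi/4)   -I            exp(I*pi/4)     -1            exp(-I*pi/4)    I             exp(-3*I*pi/4)
  chi_4          1             -1              1             -1              1             -1              1             -1            
  chi_5          1             exp(-3*I*pi/4)  I             exp(-I*pi/4)    -1            exp(I*pi/4)     -I            exp(3*I*pi/4) 
  chi_6          1             -I              -1            I               1             -I              -1            I             
  chi_7          1             exp(-I*pi/4)    -I            exp(-3*I*pi/4)  -1            exp(3*I*pi/4)   I             exp(I*pi/4)   

Spot check: chi_2(4) = zeta_8^(2*4) = zeta_8^8 = 1.

Justification: Z/8Z is abelian, so all 8 irreducible complex representations are 1-dimensional. They are given by chi_k(m) = zeta_8^(k*m) for k = 0,...,7. Row orthogonality: sum_m chi_k(m) conj(chi_l(m)) = 8 * [k = l].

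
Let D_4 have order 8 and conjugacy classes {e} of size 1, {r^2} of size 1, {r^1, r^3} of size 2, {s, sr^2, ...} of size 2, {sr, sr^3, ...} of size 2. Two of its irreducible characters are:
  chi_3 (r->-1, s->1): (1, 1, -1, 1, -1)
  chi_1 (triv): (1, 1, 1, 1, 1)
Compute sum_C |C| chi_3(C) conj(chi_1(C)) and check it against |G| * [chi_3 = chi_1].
Sum = 0; so <chi_3, chi_1> = 0 (distinct irreducibles are orthogonal).

Why: Compute term by term over conjugacy classes (|C| * chi_3(C) * conj(chi_1(C))):
  1*(1)*conj(1) + 1*(1)*conj(1) + 2*(-1)*conj(1) + 2*(1)*conj(1) + 2*(-1)*conj(1)
  = (1) + (1) + (-2) + (2) + (-2)
  = 0.
Dividing by |G| = 8 gives 0/8 = 0, matching the row-orthogonality relation <chi_3, chi_1> = [chi_3 = chi_1].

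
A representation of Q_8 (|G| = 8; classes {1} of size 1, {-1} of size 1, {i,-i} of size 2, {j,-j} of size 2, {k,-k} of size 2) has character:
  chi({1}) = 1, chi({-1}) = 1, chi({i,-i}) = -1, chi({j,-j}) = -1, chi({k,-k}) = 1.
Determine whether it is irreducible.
Irreducible: <chi, chi> = 1.

Working: <chi, chi> = (1/|G|) sum_C |C| * |chi(C)|^2 = (1/8)[1*|1|^2 + 1*|1|^2 + 2*|-1|^2 + 2*|-1|^2 + 2*|1|^2]
  = (1/8)[(1) + (1) + (2) + (2) + (2)] = 8/8 = 1.
A character is irreducible iff <chi, chi> = 1, so this representation is irreducible.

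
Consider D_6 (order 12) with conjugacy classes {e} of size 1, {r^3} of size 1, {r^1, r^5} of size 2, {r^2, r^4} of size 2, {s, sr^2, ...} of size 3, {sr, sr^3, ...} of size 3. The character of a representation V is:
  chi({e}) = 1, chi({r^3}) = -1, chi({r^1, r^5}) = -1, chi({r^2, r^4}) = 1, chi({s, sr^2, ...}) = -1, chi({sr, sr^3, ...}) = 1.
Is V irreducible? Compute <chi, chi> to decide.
Irreducible: <chi, chi> = 1.

Explanation: <chi, chi> = (1/|G|) sum_C |C| * |chi(C)|^2 = (1/12)[1*|1|^2 + 1*|-1|^2 + 2*|-1|^2 + 2*|1|^2 + 3*|-1|^2 + 3*|1|^2]
  = (1/12)[(1) + (1) + (2) + (2) + (3) + (3)] = 12/12 = 1.
A character is irreducible iff <chi, chi> = 1, so this representation is irreducible.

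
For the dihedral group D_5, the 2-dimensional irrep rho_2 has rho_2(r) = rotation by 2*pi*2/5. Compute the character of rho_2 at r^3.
chi_{rho_2}(r^3) = 2*cos(2*pi*2*3/5) = -1/2 + sqrt(5)/2

Derivation: rho_2(r^3) is rotation by angle 2*pi*2*3/5, whose trace is 2*cos(2*pi*2*3/5) = -1/2 + sqrt(5)/2.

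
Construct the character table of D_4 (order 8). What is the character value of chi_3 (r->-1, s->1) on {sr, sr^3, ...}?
Conjugacy classes: {e} of size 1, {r^2} of size 1, {r^1, r^3} of size 2, {s, sr^2, ...} of size 2, {sr, sr^3, ...} of size 2.
Character table:
  irrep \ class              {e} (size 1)  {r^2} (size 1)  {r^1, r^3} (size 2)  {s, sr^2, ...} (size 2)  {sr, sr^3, ...} (size 2)
  chi_1 (triv)               1             1               1                    1                        1                       
  chi_2 (sign: r->1, s->-1)  1             1               1                    -1                       -1                      
  chi_3 (r->-1, s->1)        1             1               -1                   1                        -1                      
  chi_4 (r->-1, s->-1)       1             1               -1                   -1                       1                       
  chi_5 (2d, j=1)            2             -2              0                    0                        0                       

Spot check: chi_3 (r->-1, s->1) on {sr, sr^3, ...} = -1.

Reasoning: D_4 has order 2*4 = 8 with 5 conjugacy classes, hence 5 irreducibles. Sum of squared dims 1 + 1 + 1 + 1 + 4 = 8 = |G|. Linear characters come from the abelianisation; the 2-dimensional irreps have character r^k -> 2*cos(2*pi*j*k/4), reflections -> 0.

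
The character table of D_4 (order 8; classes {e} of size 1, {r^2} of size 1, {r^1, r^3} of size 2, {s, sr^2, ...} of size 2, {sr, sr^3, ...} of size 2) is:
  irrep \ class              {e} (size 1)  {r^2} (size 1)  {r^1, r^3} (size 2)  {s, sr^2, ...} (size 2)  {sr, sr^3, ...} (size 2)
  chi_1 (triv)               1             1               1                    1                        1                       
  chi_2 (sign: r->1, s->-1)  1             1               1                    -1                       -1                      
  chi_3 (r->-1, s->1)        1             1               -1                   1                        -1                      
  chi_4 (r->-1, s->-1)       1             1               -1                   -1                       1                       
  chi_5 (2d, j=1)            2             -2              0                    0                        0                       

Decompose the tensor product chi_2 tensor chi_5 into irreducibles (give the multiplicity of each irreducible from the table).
chi_2 tensor chi_5 = chi_5 (all other irreducibles have multiplicity 0).

The character of a tensor product is the pointwise product (chi_2 * chi_5)(C) = chi_2(C) * chi_5(C):
  {e}: (1)*(2), {r^2}: (1)*(-2), {r^1, r^3}: (1)*(0), {s, sr^2, ...}: (-1)*(0), {sr, sr^3, ...}: (-1)*(0)
so (chi_2 * chi_5) takes values
  {e} -> 2, {r^2} -> -2, {r^1, r^3} -> 0, {s, sr^2, ...} -> 0, {sr, sr^3, ...} -> 0.
Now take the inner product of this character with each irreducible chi from the table, <chi_2*chi_5, chi> = (1/8) sum_C |C| (chi_2*chi_5)(C) conj(chi(C)):
  <chi_2*chi_5, chi_1> = (1/8)[1*(2)*conj(1) + 1*(-2)*conj(1) + 2*(0)*conj(1) + 2*(0)*conj(1) + 2*(0)*conj(1)]
      = (1/8)[(2) + (-2) + (0) + (0) + (0)] = 0/8 = 0
  <chi_2*chi_5, chi_2> = (1/8)[1*(2)*conj(1) + 1*(-2)*conj(1) + 2*(0)*conj(1) + 2*(0)*conj(-1) + 2*(0)*conj(-1)]
      = (1/8)[(2) + (-2) + (0) + (0) + (0)] = 0/8 = 0
  <chi_2*chi_5, chi_3> = (1/8)[1*(2)*conj(1) + 1*(-2)*conj(1) + 2*(0)*conj(-1) + 2*(0)*conj(1) + 2*(0)*conj(-1)]
      = (1/8)[(2) + (-2) + (0) + (0) + (0)] = 0/8 = 0
  <chi_2*chi_5, chi_4> = (1/8)[1*(2)*conj(1) + 1*(-2)*conj(1) + 2*(0)*conj(-1) + 2*(0)*conj(-1) + 2*(0)*conj(1)]
      = (1/8)[(2) + (-2) + (0) + (0) + (0)] = 0/8 = 0
  <chi_2*chi_5, chi_5> = (1/8)[1*(2)*conj(2) + 1*(-2)*conj(-2) + 2*(0)*conj(0) + 2*(0)*conj(0) + 2*(0)*conj(0)]
      = (1/8)[(4) + (4) + (0) + (0) + (0)] = 8/8 = 1
Hence the multiplicities are chi_5: 1. Dimension check: dim(chi_2)*dim(chi_5) = 1*2 = 2 and sum (mult * dim) = 1*2 = 2.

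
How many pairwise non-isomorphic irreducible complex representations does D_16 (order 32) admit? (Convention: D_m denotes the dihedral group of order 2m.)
11

Argument: The number of irreducible complex representations of a finite group equals its number of conjugacy classes. D_16 has 11 conjugacy classes (n/2 + 3 for n even), so D_16 (order 32) has exactly 11 irreducible complex representations.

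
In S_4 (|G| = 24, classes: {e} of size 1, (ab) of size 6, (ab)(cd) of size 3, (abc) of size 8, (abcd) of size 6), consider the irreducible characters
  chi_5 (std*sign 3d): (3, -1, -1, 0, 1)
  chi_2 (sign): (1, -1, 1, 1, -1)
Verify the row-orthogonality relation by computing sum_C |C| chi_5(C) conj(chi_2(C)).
Sum = 0; so <chi_5, chi_2> = 0 (distinct irreducibles are orthogonal).

Why: Compute term by term over conjugacy classes (|C| * chi_5(C) * conj(chi_2(C))):
  1*(3)*conj(1) + 6*(-1)*conj(-1) + 3*(-1)*conj(1) + 8*(0)*conj(1) + 6*(1)*conj(-1)
  = (3) + (6) + (-3) + (0) + (-6)
  = 0.
Dividing by |G| = 24 gives 0/24 = 0, matching the row-orthogonality relation <chi_5, chi_2> = [chi_5 = chi_2].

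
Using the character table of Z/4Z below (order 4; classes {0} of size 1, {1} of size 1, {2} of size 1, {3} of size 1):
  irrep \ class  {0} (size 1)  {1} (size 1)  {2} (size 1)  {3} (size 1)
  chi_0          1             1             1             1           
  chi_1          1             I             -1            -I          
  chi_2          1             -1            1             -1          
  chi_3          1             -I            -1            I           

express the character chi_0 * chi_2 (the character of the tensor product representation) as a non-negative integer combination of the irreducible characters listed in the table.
chi_0 tensor chi_2 = chi_2 (all other irreducibles have multiplicity 0).

Details: The character of a tensor product is the pointwise product (chi_0 * chi_2)(C) = chi_0(C) * chi_2(C):
  {0}: (1)*(1), {1}: (1)*(-1), {2}: (1)*(1), {3}: (1)*(-1)
so (chi_0 * chi_2) takes values
  {0} -> 1, {1} -> -1, {2} -> 1, {3} -> -1.
Now take the inner product of this character with each irreducible chi from the table, <chi_0*chi_2, chi> = (1/4) sum_C |C| (chi_0*chi_2)(C) conj(chi(C)):
  <chi_0*chi_2, chi_0> = (1/4)[1*(1)*conj(1) + 1*(-1)*conj(1) + 1*(1)*conj(1) + 1*(-1)*conj(1)]
      = (1/4)[(1) + (-1) + (1) + (-1)] = 0/4 = 0
  <chi_0*chi_2, chi_1> = (1/4)[1*(1)*conj(1) + 1*(-1)*conj(I) + 1*(1)*conj(-1) + 1*(-1)*conj(-I)]
      = (1/4)[(1) + (I) + (-1) + (-I)] = 0/4 = 0
  <chi_0*chi_2, chi_2> = (1/4)[1*(1)*conj(1) + 1*(-1)*conj(-1) + 1*(1)*conj(1) + 1*(-1)*conj(-1)]
      = (1/4)[(1) + (1) + (1) + (1)] = 4/4 = 1
  <chi_0*chi_2, chi_3> = (1/4)[1*(1)*conj(1) + 1*(-1)*conj(-I) + 1*(1)*conj(-1) + 1*(-1)*conj(I)]
      = (1/4)[(1) + (-I) + (-1) + (I)] = 0/4 = 0
(Exp terms are combined using exp(i*s)*conj(exp(i*t)) = exp(i*(s-t)), and sums of them are collapsed using the identity that for every m > 1 the m distinct m-th roots of unity sum to 0, e.g. 1 + exp(2*I*pi/3) + exp(-2*I*pi/3) = 0.)
Hence the multiplicities are chi_2: 1. Dimension check: dim(chi_0)*dim(chi_2) = 1*1 = 1 and sum (mult * dim) = 1*1 = 1.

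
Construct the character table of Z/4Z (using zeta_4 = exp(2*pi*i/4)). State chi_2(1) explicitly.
Character table of Z/4Z (irreps indexed chi_0,...,chi_3 with chi_k(m) = zeta_4^(k*m), zeta_4 = exp(2*pi*i/4)):
  irrep \ class  {0} (size 1)  {1} (size 1)  {2} (size 1)  {3} (size 1)
  chi_0          1             1             1             1           
  chi_1          1             I             -1            -I          
  chi_2          1             -1            1             -1          
  chi_3          1             -I            -1            I           

Spot check: chi_2(1) = zeta_4^(2*1) = zeta_4^2 = -1.

Derivation: Z/4Z is abelian, so all 4 irreducible complex representations are 1-dimensional. They are given by chi_k(m) = zeta_4^(k*m) for k = 0,...,3. Row orthogonality: sum_m chi_k(m) conj(chi_l(m)) = 4 * [k = l].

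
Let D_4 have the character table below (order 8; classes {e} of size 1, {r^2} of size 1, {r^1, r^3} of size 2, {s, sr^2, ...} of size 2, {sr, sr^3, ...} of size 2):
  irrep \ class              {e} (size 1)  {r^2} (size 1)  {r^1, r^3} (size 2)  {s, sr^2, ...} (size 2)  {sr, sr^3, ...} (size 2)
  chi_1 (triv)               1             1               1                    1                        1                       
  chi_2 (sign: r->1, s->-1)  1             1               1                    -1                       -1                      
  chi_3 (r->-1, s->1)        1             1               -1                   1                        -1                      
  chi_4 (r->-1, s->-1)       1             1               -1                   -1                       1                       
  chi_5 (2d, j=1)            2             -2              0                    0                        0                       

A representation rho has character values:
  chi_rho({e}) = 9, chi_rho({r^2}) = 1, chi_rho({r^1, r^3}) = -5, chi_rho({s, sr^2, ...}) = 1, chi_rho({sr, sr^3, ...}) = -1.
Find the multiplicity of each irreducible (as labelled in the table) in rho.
Multiplicities: chi_1: 0, chi_2: 0, chi_3: 3, chi_4: 2, chi_5: 2.

Why: Use <chi_rho, chi> = (1/|G|) sum_C |C| * chi_rho(C) * conj(chi(C)) with |G| = 8 for each irreducible chi in the table:
  <chi_rho, chi_1> = (1/8)[1*(9)*conj(1) + 1*(1)*conj(1) + 2*(-5)*conj(1) + 2*(1)*conj(1) + 2*(-1)*conj(1)]
      = (1/8)[(9) + (1) + (-10) + (2) + (-2)] = 0/8 = 0
  <chi_rho, chi_2> = (1/8)[1*(9)*conj(1) + 1*(1)*conj(1) + 2*(-5)*conj(1) + 2*(1)*conj(-1) + 2*(-1)*conj(-1)]
      = (1/8)[(9) + (1) + (-10) + (-2) + (2)] = 0/8 = 0
  <chi_rho, chi_3> = (1/8)[1*(9)*conj(1) + 1*(1)*conj(1) + 2*(-5)*conj(-1) + 2*(1)*conj(1) + 2*(-1)*conj(-1)]
      = (1/8)[(9) + (1) + (10) + (2) + (2)] = 24/8 = 3
  <chi_rho, chi_4> = (1/8)[1*(9)*conj(1) + 1*(1)*conj(1) + 2*(-5)*conj(-1) + 2*(1)*conj(-1) + 2*(-1)*conj(1)]
      = (1/8)[(9) + (1) + (10) + (-2) + (-2)] = 16/8 = 2
  <chi_rho, chi_5> = (1/8)[1*(9)*conj(2) + 1*(1)*conj(-2) + 2*(-5)*conj(0) + 2*(1)*conj(0) + 2*(-1)*conj(0)]
      = (1/8)[(18) + (-2) + (0) + (0) + (0)] = 16/8 = 2
Dimension check: dim(rho) = sum (mult * dim) = 0*1 + 0*1 + 3*1 + 2*1 + 2*2 = 9 = chi_rho(e) = 9.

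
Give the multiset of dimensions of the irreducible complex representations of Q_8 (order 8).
Dimensions: 1, 1, 1, 1, 2

Working: There are 5 irreducibles (= number of conjugacy classes). Their dimensions d_i satisfy sum d_i^2 = |G| = 8: 1 + 1 + 1 + 1 + 4 = 8.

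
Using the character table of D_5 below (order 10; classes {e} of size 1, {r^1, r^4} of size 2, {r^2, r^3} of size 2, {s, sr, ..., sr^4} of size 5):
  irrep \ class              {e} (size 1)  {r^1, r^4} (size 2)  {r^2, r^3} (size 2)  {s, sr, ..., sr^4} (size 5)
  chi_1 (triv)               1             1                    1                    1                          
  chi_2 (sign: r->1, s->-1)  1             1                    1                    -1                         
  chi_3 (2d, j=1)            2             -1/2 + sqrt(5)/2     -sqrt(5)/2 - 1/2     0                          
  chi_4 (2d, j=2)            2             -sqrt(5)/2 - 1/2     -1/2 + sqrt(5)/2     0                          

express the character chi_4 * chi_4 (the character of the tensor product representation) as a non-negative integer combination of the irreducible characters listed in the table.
chi_4 tensor chi_4 = chi_1 + chi_2 + chi_3 (all other irreducibles have multiplicity 0).

Reasoning: The character of a tensor product is the pointwise product (chi_4 * chi_4)(C) = chi_4(C) * chi_4(C):
  {e}: (2)*(2), {r^1, r^4}: (-sqrt(5)/2 - 1/2)*(-sqrt(5)/2 - 1/2), {r^2, r^3}: (-1/2 + sqrt(5)/2)*(-1/2 + sqrt(5)/2), {s, sr, ..., sr^4}: (0)*(0)
so (chi_4 * chi_4) takes values
  {e} -> 4, {r^1, r^4} -> sqrt(5)/2 + 3/2, {r^2, r^3} -> 3/2 - sqrt(5)/2, {s, sr, ..., sr^4} -> 0.
Now take the inner product of this character with each irreducible chi from the table, <chi_4*chi_4, chi> = (1/10) sum_C |C| (chi_4*chi_4)(C) conj(chi(C)):
  <chi_4*chi_4, chi_1> = (1/10)[1*(4)*conj(1) + 2*(sqrt(5)/2 + 3/2)*conj(1) + 2*(3/2 - sqrt(5)/2)*conj(1) + 5*(0)*conj(1)]
      = (1/10)[(4) + (sqrt(5) + 3) + (3 - sqrt(5)) + (0)] = 10/10 = 1
  <chi_4*chi_4, chi_2> = (1/10)[1*(4)*conj(1) + 2*(sqrt(5)/2 + 3/2)*conj(1) + 2*(3/2 - sqrt(5)/2)*conj(1) + 5*(0)*conj(-1)]
      = (1/10)[(4) + (sqrt(5) + 3) + (3 - sqrt(5)) + (0)] = 10/10 = 1
  <chi_4*chi_4, chi_3> = (1/10)[1*(4)*conj(2) + 2*(sqrt(5)/2 + 3/2)*conj(-1/2 + sqrt(5)/2) + 2*(3/2 - sqrt(5)/2)*conj(-sqrt(5)/2 - 1/2) + 5*(0)*conj(0)]
      = (1/10)[(8) + (1 + sqrt(5)) + (1 - sqrt(5)) + (0)] = 10/10 = 1
  <chi_4*chi_4, chi_4> = (1/10)[1*(4)*conj(2) + 2*(sqrt(5)/2 + 3/2)*conj(-sqrt(5)/2 - 1/2) + 2*(3/2 - sqrt(5)/2)*conj(-1/2 + sqrt(5)/2) + 5*(0)*conj(0)]
      = (1/10)[(8) + (-2*sqrt(5) - 4) + (-4 + 2*sqrt(5)) + (0)] = 0/10 = 0
Hence the multiplicities are chi_1: 1, chi_2: 1, chi_3: 1. Dimension check: dim(chi_4)*dim(chi_4) = 2*2 = 4 and sum (mult * dim) = 1*1 + 1*1 + 1*2 = 4.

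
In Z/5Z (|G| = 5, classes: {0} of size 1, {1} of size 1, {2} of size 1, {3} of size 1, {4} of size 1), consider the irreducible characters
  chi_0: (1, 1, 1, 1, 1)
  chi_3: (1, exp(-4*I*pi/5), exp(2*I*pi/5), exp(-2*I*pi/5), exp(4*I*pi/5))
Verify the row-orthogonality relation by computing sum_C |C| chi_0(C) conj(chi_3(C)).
Sum = 0; so <chi_0, chi_3> = 0 (distinct irreducibles are orthogonal).

Explanation: Compute term by term over conjugacy classes (|C| * chi_0(C) * conj(chi_3(C))):
  1*(1)*conj(1) + 1*(1)*conj(exp(-4*I*pi/5)) + 1*(1)*conj(exp(2*I*pi/5)) + 1*(1)*conj(exp(-2*I*pi/5)) + 1*(1)*conj(exp(4*I*pi/5))
  = (1) + (exp(4*I*pi/5)) + (exp(-2*I*pi/5)) + (exp(2*I*pi/5)) + (exp(-4*I*pi/5))
  = 0.
(Exp terms are combined using exp(i*s)*conj(exp(i*t)) = exp(i*(s-t)), and sums of them are collapsed using the identity that for every m > 1 the m distinct m-th roots of unity sum to 0, e.g. 1 + exp(2*I*pi/3) + exp(-2*I*pi/3) = 0.)
Dividing by |G| = 5 gives 0/5 = 0, matching the row-orthogonality relation <chi_0, chi_3> = [chi_0 = chi_3].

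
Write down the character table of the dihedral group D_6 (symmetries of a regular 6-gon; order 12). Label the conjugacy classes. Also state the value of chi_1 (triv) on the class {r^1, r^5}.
Conjugacy classes: {e} of size 1, {r^3} of size 1, {r^1, r^5} of size 2, {r^2, r^4} of size 2, {s, sr^2, ...} of size 3, {sr, sr^3, ...} of size 3.
Character table:
  irrep \ class              {e} (size 1)  {r^3} (size 1)  {r^1, r^5} (size 2)  {r^2, r^4} (size 2)  {s, sr^2, ...} (size 3)  {sr, sr^3, ...} (size 3)
  chi_1 (triv)               1             1               1                    1                    1                        1                       
  chi_2 (sign: r->1, s->-1)  1             1               1                    1                    -1                       -1                      
  chi_3 (r->-1, s->1)        1             -1              -1                   1                    1                        -1                      
  chi_4 (r->-1, s->-1)       1             -1              -1                   1                    -1                       1                       
  chi_5 (2d, j=1)            2             -2              1                    -1                   0                        0                       
  chi_6 (2d, j=2)            2             2               -1                   -1                   0                        0                       

Spot check: chi_1 (triv) on {r^1, r^5} = 1.

Working: D_6 has order 2*6 = 12 with 6 conjugacy classes, hence 6 irreducibles. Sum of squared dims 1 + 1 + 1 + 1 + 4 + 4 = 12 = |G|. Linear characters come from the abelianisation; the 2-dimensional irreps have character r^k -> 2*cos(2*pi*j*k/6), reflections -> 0.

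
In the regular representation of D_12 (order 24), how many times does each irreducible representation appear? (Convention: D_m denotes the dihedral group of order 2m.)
Each irreducible V_i of dimension d_i appears with multiplicity d_i, i.e. rho_reg = (direct sum over all irreducibles V_i) d_i V_i. The irreducible dimensions for D_12 are 1, 1, 1, 1, 2, 2, 2, 2, 2: 4 irreducibles of dimension 1, each with multiplicity 1; 5 irreducibles of dimension 2, each with multiplicity 2. Total dimension 4*1*1 + 5*2*2 = 24 = |G|.

Derivation: General theorem: in the regular representation of a finite group G, each irreducible appears with multiplicity equal to its dimension. Check: dim(rho_reg) = sum d_i^2 = 1 + 1 + 1 + 1 + 4 + 4 + 4 + 4 + 4 = 24 = |G|.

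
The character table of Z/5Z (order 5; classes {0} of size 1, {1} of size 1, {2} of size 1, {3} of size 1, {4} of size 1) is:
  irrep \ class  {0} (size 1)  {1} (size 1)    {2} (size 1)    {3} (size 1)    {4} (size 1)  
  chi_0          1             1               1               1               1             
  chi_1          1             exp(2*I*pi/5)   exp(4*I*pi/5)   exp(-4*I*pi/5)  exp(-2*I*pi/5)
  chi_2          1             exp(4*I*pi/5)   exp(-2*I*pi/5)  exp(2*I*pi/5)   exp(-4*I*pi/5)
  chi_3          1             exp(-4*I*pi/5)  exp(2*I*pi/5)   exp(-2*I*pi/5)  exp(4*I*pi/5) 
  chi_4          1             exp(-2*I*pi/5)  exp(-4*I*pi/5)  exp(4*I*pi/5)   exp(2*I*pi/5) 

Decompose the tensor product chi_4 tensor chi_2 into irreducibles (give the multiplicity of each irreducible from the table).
chi_4 tensor chi_2 = chi_1 (all other irreducibles have multiplicity 0).

Proof sketch: The character of a tensor product is the pointwise product (chi_4 * chi_2)(C) = chi_4(C) * chi_2(C):
  {0}: (1)*(1), {1}: (exp(-2*I*pi/5))*(exp(4*I*pi/5)), {2}: (exp(-4*I*pi/5))*(exp(-2*I*pi/5)), {3}: (exp(4*I*pi/5))*(exp(2*I*pi/5)), {4}: (exp(2*I*pi/5))*(exp(-4*I*pi/5))
so (chi_4 * chi_2) takes values
  {0} -> 1, {1} -> exp(2*I*pi/5), {2} -> exp(4*I*pi/5), {3} -> exp(-4*I*pi/5), {4} -> exp(-2*I*pi/5).
Now take the inner product of this character with each irreducible chi from the table, <chi_4*chi_2, chi> = (1/5) sum_C |C| (chi_4*chi_2)(C) conj(chi(C)):
  <chi_4*chi_2, chi_0> = (1/5)[1*(1)*conj(1) + 1*(exp(2*I*pi/5))*conj(1) + 1*(exp(4*I*pi/5))*conj(1) + 1*(exp(-4*I*pi/5))*conj(1) + 1*(exp(-2*I*pi/5))*conj(1)]
      = (1/5)[(1) + (exp(2*I*pi/5)) + (exp(4*I*pi/5)) + (exp(-4*I*pi/5)) + (exp(-2*I*pi/5))] = 0/5 = 0
  <chi_4*chi_2, chi_1> = (1/5)[1*(1)*conj(1) + 1*(exp(2*I*pi/5))*conj(exp(2*I*pi/5)) + 1*(exp(4*I*pi/5))*conj(exp(4*I*pi/5)) + 1*(exp(-4*I*pi/5))*conj(exp(-4*I*pi/5)) + 1*(exp(-2*I*pi/5))*conj(exp(-2*I*pi/5))]
      = (1/5)[(1) + (1) + (1) + (1) + (1)] = 5/5 = 1
  <chi_4*chi_2, chi_2> = (1/5)[1*(1)*conj(1) + 1*(exp(2*I*pi/5))*conj(exp(4*I*pi/5)) + 1*(exp(4*I*pi/5))*conj(exp(-2*I*pi/5)) + 1*(exp(-4*I*pi/5))*conj(exp(2*I*pi/5)) + 1*(exp(-2*I*pi/5))*conj(exp(-4*I*pi/5))]
      = (1/5)[(1) + (exp(-2*I*pi/5)) + (exp(-4*I*pi/5)) + (exp(4*I*pi/5)) + (exp(2*I*pi/5))] = 0/5 = 0
  <chi_4*chi_2, chi_3> = (1/5)[1*(1)*conj(1) + 1*(exp(2*I*pi/5))*conj(exp(-4*I*pi/5)) + 1*(exp(4*I*pi/5))*conj(exp(2*I*pi/5)) + 1*(exp(-4*I*pi/5))*conj(exp(-2*I*pi/5)) + 1*(exp(-2*I*pi/5))*conj(exp(4*I*pi/5))]
      = (1/5)[(1) + (exp(-4*I*pi/5)) + (exp(2*I*pi/5)) + (exp(-2*I*pi/5)) + (exp(4*I*pi/5))] = 0/5 = 0
  <chi_4*chi_2, chi_4> = (1/5)[1*(1)*conj(1) + 1*(exp(2*I*pi/5))*conj(exp(-2*I*pi/5)) + 1*(exp(4*I*pi/5))*conj(exp(-4*I*pi/5)) + 1*(exp(-4*I*pi/5))*conj(exp(4*I*pi/5)) + 1*(exp(-2*I*pi/5))*conj(exp(2*I*pi/5))]
      = (1/5)[(1) + (exp(4*I*pi/5)) + (exp(-2*I*pi/5)) + (exp(2*I*pi/5)) + (exp(-4*I*pi/5))] = 0/5 = 0
(Exp terms are combined using exp(i*s)*conj(exp(i*t)) = exp(i*(s-t)), and sums of them are collapsed using the identity that for every m > 1 the m distinct m-th roots of unity sum to 0, e.g. 1 + exp(2*I*pi/3) + exp(-2*I*pi/3) = 0.)
Hence the multiplicities are chi_1: 1. Dimension check: dim(chi_4)*dim(chi_2) = 1*1 = 1 and sum (mult * dim) = 1*1 = 1.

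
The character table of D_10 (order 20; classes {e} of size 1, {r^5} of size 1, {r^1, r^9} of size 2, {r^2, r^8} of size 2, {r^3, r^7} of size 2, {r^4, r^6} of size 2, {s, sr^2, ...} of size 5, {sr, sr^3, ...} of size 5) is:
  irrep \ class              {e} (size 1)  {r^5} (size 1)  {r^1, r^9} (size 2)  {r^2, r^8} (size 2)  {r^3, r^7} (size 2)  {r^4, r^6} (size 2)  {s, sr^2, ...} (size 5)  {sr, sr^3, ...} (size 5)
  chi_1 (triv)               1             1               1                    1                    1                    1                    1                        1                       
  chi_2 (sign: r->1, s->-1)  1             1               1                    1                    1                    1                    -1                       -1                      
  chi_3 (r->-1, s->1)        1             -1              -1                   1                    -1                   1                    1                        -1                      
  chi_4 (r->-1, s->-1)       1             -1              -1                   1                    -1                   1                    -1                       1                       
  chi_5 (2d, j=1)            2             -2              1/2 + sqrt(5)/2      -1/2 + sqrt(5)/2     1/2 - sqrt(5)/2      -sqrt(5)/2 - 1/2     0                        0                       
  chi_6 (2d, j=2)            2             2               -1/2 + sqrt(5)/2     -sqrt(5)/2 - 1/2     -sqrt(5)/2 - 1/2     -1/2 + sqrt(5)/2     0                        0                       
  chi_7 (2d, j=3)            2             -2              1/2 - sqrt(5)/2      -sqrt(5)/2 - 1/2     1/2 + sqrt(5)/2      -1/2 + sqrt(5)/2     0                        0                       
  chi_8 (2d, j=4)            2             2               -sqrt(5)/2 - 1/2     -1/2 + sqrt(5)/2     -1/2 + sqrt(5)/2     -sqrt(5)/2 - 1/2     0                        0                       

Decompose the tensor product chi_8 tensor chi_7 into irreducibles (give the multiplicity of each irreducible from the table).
chi_8 tensor chi_7 = chi_5 + chi_7 (all other irreducibles have multiplicity 0).

Argument: The character of a tensor product is the pointwise product (chi_8 * chi_7)(C) = chi_8(C) * chi_7(C):
  {e}: (2)*(2), {r^5}: (2)*(-2), {r^1, r^9}: (-sqrt(5)/2 - 1/2)*(1/2 - sqrt(5)/2), {r^2, r^8}: (-1/2 + sqrt(5)/2)*(-sqrt(5)/2 - 1/2), {r^3, r^7}: (-1/2 + sqrt(5)/2)*(1/2 + sqrt(5)/2), {r^4, r^6}: (-sqrt(5)/2 - 1/2)*(-1/2 + sqrt(5)/2), {s, sr^2, ...}: (0)*(0), {sr, sr^3, ...}: (0)*(0)
so (chi_8 * chi_7) takes values
  {e} -> 4, {r^5} -> -4, {r^1, r^9} -> 1, {r^2, r^8} -> -1, {r^3, r^7} -> 1, {r^4, r^6} -> -1, {s, sr^2, ...} -> 0, {sr, sr^3, ...} -> 0.
Now take the inner product of this character with each irreducible chi from the table, <chi_8*chi_7, chi> = (1/20) sum_C |C| (chi_8*chi_7)(C) conj(chi(C)):
  <chi_8*chi_7, chi_1> = (1/20)[1*(4)*conj(1) + 1*(-4)*conj(1) + 2*(1)*conj(1) + 2*(-1)*conj(1) + 2*(1)*conj(1) + 2*(-1)*conj(1) + 5*(0)*conj(1) + 5*(0)*conj(1)]
      = (1/20)[(4) + (-4) + (2) + (-2) + (2) + (-2) + (0) + (0)] = 0/20 = 0
  <chi_8*chi_7, chi_2> = (1/20)[1*(4)*conj(1) + 1*(-4)*conj(1) + 2*(1)*conj(1) + 2*(-1)*conj(1) + 2*(1)*conj(1) + 2*(-1)*conj(1) + 5*(0)*conj(-1) + 5*(0)*conj(-1)]
      = (1/20)[(4) + (-4) + (2) + (-2) + (2) + (-2) + (0) + (0)] = 0/20 = 0
  <chi_8*chi_7, chi_3> = (1/20)[1*(4)*conj(1) + 1*(-4)*conj(-1) + 2*(1)*conj(-1) + 2*(-1)*conj(1) + 2*(1)*conj(-1) + 2*(-1)*conj(1) + 5*(0)*conj(1) + 5*(0)*conj(-1)]
      = (1/20)[(4) + (4) + (-2) + (-2) + (-2) + (-2) + (0) + (0)] = 0/20 = 0
  <chi_8*chi_7, chi_4> = (1/20)[1*(4)*conj(1) + 1*(-4)*conj(-1) + 2*(1)*conj(-1) + 2*(-1)*conj(1) + 2*(1)*conj(-1) + 2*(-1)*conj(1) + 5*(0)*conj(-1) + 5*(0)*conj(1)]
      = (1/20)[(4) + (4) + (-2) + (-2) + (-2) + (-2) + (0) + (0)] = 0/20 = 0
  <chi_8*chi_7, chi_5> = (1/20)[1*(4)*conj(2) + 1*(-4)*conj(-2) + 2*(1)*conj(1/2 + sqrt(5)/2) + 2*(-1)*conj(-1/2 + sqrt(5)/2) + 2*(1)*conj(1/2 - sqrt(5)/2) + 2*(-1)*conj(-sqrt(5)/2 - 1/2) + 5*(0)*conj(0) + 5*(0)*conj(0)]
      = (1/20)[(8) + (8) + (1 + sqrt(5)) + (1 - sqrt(5)) + (1 - sqrt(5)) + (1 + sqrt(5)) + (0) + (0)] = 20/20 = 1
  <chi_8*chi_7, chi_6> = (1/20)[1*(4)*conj(2) + 1*(-4)*conj(2) + 2*(1)*conj(-1/2 + sqrt(5)/2) + 2*(-1)*conj(-sqrt(5)/2 - 1/2) + 2*(1)*conj(-sqrt(5)/2 - 1/2) + 2*(-1)*conj(-1/2 + sqrt(5)/2) + 5*(0)*conj(0) + 5*(0)*conj(0)]
      = (1/20)[(8) + (-8) + (-1 + sqrt(5)) + (1 + sqrt(5)) + (-sqrt(5) - 1) + (1 - sqrt(5)) + (0) + (0)] = 0/20 = 0
  <chi_8*chi_7, chi_7> = (1/20)[1*(4)*conj(2) + 1*(-4)*conj(-2) + 2*(1)*conj(1/2 - sqrt(5)/2) + 2*(-1)*conj(-sqrt(5)/2 - 1/2) + 2*(1)*conj(1/2 + sqrt(5)/2) + 2*(-1)*conj(-1/2 + sqrt(5)/2) + 5*(0)*conj(0) + 5*(0)*conj(0)]
      = (1/20)[(8) + (8) + (1 - sqrt(5)) + (1 + sqrt(5)) + (1 + sqrt(5)) + (1 - sqrt(5)) + (0) + (0)] = 20/20 = 1
  <chi_8*chi_7, chi_8> = (1/20)[1*(4)*conj(2) + 1*(-4)*conj(2) + 2*(1)*conj(-sqrt(5)/2 - 1/2) + 2*(-1)*conj(-1/2 + sqrt(5)/2) + 2*(1)*conj(-1/2 + sqrt(5)/2) + 2*(-1)*conj(-sqrt(5)/2 - 1/2) + 5*(0)*conj(0) + 5*(0)*conj(0)]
      = (1/20)[(8) + (-8) + (-sqrt(5) - 1) + (1 - sqrt(5)) + (-1 + sqrt(5)) + (1 + sqrt(5)) + (0) + (0)] = 0/20 = 0
Hence the multiplicities are chi_5: 1, chi_7: 1. Dimension check: dim(chi_8)*dim(chi_7) = 2*2 = 4 and sum (mult * dim) = 1*2 + 1*2 = 4.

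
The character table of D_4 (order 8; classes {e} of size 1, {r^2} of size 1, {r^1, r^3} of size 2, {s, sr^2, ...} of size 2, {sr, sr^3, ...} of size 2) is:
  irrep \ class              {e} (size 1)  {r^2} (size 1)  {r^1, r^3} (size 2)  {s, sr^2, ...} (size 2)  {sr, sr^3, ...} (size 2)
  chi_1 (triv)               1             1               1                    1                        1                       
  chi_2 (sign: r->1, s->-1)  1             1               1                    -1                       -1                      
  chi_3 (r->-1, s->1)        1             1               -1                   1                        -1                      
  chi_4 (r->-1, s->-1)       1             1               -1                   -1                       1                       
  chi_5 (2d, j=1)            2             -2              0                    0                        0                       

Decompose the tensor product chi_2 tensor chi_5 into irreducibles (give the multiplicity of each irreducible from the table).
chi_2 tensor chi_5 = chi_5 (all other irreducibles have multiplicity 0).

The character of a tensor product is the pointwise product (chi_2 * chi_5)(C) = chi_2(C) * chi_5(C):
  {e}: (1)*(2), {r^2}: (1)*(-2), {r^1, r^3}: (1)*(0), {s, sr^2, ...}: (-1)*(0), {sr, sr^3, ...}: (-1)*(0)
so (chi_2 * chi_5) takes values
  {e} -> 2, {r^2} -> -2, {r^1, r^3} -> 0, {s, sr^2, ...} -> 0, {sr, sr^3, ...} -> 0.
Now take the inner product of this character with each irreducible chi from the table, <chi_2*chi_5, chi> = (1/8) sum_C |C| (chi_2*chi_5)(C) conj(chi(C)):
  <chi_2*chi_5, chi_1> = (1/8)[1*(2)*conj(1) + 1*(-2)*conj(1) + 2*(0)*conj(1) + 2*(0)*conj(1) + 2*(0)*conj(1)]
      = (1/8)[(2) + (-2) + (0) + (0) + (0)] = 0/8 = 0
  <chi_2*chi_5, chi_2> = (1/8)[1*(2)*conj(1) + 1*(-2)*conj(1) + 2*(0)*conj(1) + 2*(0)*conj(-1) + 2*(0)*conj(-1)]
      = (1/8)[(2) + (-2) + (0) + (0) + (0)] = 0/8 = 0
  <chi_2*chi_5, chi_3> = (1/8)[1*(2)*conj(1) + 1*(-2)*conj(1) + 2*(0)*conj(-1) + 2*(0)*conj(1) + 2*(0)*conj(-1)]
      = (1/8)[(2) + (-2) + (0) + (0) + (0)] = 0/8 = 0
  <chi_2*chi_5, chi_4> = (1/8)[1*(2)*conj(1) + 1*(-2)*conj(1) + 2*(0)*conj(-1) + 2*(0)*conj(-1) + 2*(0)*conj(1)]
      = (1/8)[(2) + (-2) + (0) + (0) + (0)] = 0/8 = 0
  <chi_2*chi_5, chi_5> = (1/8)[1*(2)*conj(2) + 1*(-2)*conj(-2) + 2*(0)*conj(0) + 2*(0)*conj(0) + 2*(0)*conj(0)]
      = (1/8)[(4) + (4) + (0) + (0) + (0)] = 8/8 = 1
Hence the multiplicities are chi_5: 1. Dimension check: dim(chi_2)*dim(chi_5) = 1*2 = 2 and sum (mult * dim) = 1*2 = 2.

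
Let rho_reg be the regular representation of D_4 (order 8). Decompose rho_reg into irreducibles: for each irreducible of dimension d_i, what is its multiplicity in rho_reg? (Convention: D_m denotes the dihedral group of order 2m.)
Each irreducible V_i of dimension d_i appears with multiplicity d_i, i.e. rho_reg = (direct sum over all irreducibles V_i) d_i V_i. The irreducible dimensions for D_4 are 1, 1, 1, 1, 2: 4 irreducibles of dimension 1, each with multiplicity 1; 1 irreducible of dimension 2, with multiplicity 2. Total dimension 4*1*1 + 1*2*2 = 8 = |G|.

Details: General theorem: in the regular representation of a finite group G, each irreducible appears with multiplicity equal to its dimension. Check: dim(rho_reg) = sum d_i^2 = 1 + 1 + 1 + 1 + 4 = 8 = |G|.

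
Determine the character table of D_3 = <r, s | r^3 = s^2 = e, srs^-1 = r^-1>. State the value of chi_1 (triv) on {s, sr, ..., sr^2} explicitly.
Conjugacy classes: {e} of size 1, {r^1, r^2} of size 2, {s, sr, ..., sr^2} of size 3.
Character table:
  irrep \ class              {e} (size 1)  {r^1, r^2} (size 2)  {s, sr, ..., sr^2} (size 3)
  chi_1 (triv)               1             1                    1                          
  chi_2 (sign: r->1, s->-1)  1             1                    -1                         
  chi_3 (2d, j=1)            2             -1                   0                          

Spot check: chi_1 (triv) on {s, sr, ..., sr^2} = 1.

D_3 has order 2*3 = 6 with 3 conjugacy classes, hence 3 irreducibles. Sum of squared dims 1 + 1 + 4 = 6 = |G|. Linear characters come from the abelianisation; the 2-dimensional irreps have character r^k -> 2*cos(2*pi*j*k/3), reflections -> 0.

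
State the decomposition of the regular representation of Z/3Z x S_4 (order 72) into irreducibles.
Each irreducible V_i of dimension d_i appears with multiplicity d_i, i.e. rho_reg = (direct sum over all irreducibles V_i) d_i V_i. The irreducible dimensions for Z/3Z x S_4 are 1, 1, 1, 1, 1, 1, 2, 2, 2, 3, 3, 3, 3, 3, 3: 6 irreducibles of dimension 1, each with multiplicity 1; 3 irreducibles of dimension 2, each with multiplicity 2; 6 irreducibles of dimension 3, each with multiplicity 3. Total dimension 6*1*1 + 3*2*2 + 6*3*3 = 72 = |G|.

Solution. General theorem: in the regular representation of a finite group G, each irreducible appears with multiplicity equal to its dimension. Check: dim(rho_reg) = sum d_i^2 = 1 + 1 + 1 + 1 + 1 + 1 + 4 + 4 + 4 + 9 + 9 + 9 + 9 + 9 + 9 = 72 = |G|.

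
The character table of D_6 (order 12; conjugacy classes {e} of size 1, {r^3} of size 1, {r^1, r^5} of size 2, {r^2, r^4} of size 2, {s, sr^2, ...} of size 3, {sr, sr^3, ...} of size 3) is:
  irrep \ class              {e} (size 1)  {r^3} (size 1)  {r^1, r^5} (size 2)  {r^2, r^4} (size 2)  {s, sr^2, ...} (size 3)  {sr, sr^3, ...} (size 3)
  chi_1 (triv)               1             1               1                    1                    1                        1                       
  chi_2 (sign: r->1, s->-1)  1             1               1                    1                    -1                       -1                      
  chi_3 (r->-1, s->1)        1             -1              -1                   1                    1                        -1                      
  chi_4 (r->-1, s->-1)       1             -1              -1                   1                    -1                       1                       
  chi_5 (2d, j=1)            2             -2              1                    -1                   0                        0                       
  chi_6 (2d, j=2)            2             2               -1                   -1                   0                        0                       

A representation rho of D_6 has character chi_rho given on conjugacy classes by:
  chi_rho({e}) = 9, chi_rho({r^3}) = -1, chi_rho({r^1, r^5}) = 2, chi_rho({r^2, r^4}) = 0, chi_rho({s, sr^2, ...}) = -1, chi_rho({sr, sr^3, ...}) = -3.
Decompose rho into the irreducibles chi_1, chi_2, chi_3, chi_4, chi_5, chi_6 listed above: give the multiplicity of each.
Multiplicities: chi_1: 0, chi_2: 2, chi_3: 1, chi_4: 0, chi_5: 2, chi_6: 1.

Derivation: Use <chi_rho, chi> = (1/|G|) sum_C |C| * chi_rho(C) * conj(chi(C)) with |G| = 12 for each irreducible chi in the table:
  <chi_rho, chi_1> = (1/12)[1*(9)*conj(1) + 1*(-1)*conj(1) + 2*(2)*conj(1) + 2*(0)*conj(1) + 3*(-1)*conj(1) + 3*(-3)*conj(1)]
      = (1/12)[(9) + (-1) + (4) + (0) + (-3) + (-9)] = 0/12 = 0
  <chi_rho, chi_2> = (1/12)[1*(9)*conj(1) + 1*(-1)*conj(1) + 2*(2)*conj(1) + 2*(0)*conj(1) + 3*(-1)*conj(-1) + 3*(-3)*conj(-1)]
      = (1/12)[(9) + (-1) + (4) + (0) + (3) + (9)] = 24/12 = 2
  <chi_rho, chi_3> = (1/12)[1*(9)*conj(1) + 1*(-1)*conj(-1) + 2*(2)*conj(-1) + 2*(0)*conj(1) + 3*(-1)*conj(1) + 3*(-3)*conj(-1)]
      = (1/12)[(9) + (1) + (-4) + (0) + (-3) + (9)] = 12/12 = 1
  <chi_rho, chi_4> = (1/12)[1*(9)*conj(1) + 1*(-1)*conj(-1) + 2*(2)*conj(-1) + 2*(0)*conj(1) + 3*(-1)*conj(-1) + 3*(-3)*conj(1)]
      = (1/12)[(9) + (1) + (-4) + (0) + (3) + (-9)] = 0/12 = 0
  <chi_rho, chi_5> = (1/12)[1*(9)*conj(2) + 1*(-1)*conj(-2) + 2*(2)*conj(1) + 2*(0)*conj(-1) + 3*(-1)*conj(0) + 3*(-3)*conj(0)]
      = (1/12)[(18) + (2) + (4) + (0) + (0) + (0)] = 24/12 = 2
  <chi_rho, chi_6> = (1/12)[1*(9)*conj(2) + 1*(-1)*conj(2) + 2*(2)*conj(-1) + 2*(0)*conj(-1) + 3*(-1)*conj(0) + 3*(-3)*conj(0)]
      = (1/12)[(18) + (-2) + (-4) + (0) + (0) + (0)] = 12/12 = 1
Dimension check: dim(rho) = sum (mult * dim) = 0*1 + 2*1 + 1*1 + 0*1 + 2*2 + 1*2 = 9 = chi_rho(e) = 9.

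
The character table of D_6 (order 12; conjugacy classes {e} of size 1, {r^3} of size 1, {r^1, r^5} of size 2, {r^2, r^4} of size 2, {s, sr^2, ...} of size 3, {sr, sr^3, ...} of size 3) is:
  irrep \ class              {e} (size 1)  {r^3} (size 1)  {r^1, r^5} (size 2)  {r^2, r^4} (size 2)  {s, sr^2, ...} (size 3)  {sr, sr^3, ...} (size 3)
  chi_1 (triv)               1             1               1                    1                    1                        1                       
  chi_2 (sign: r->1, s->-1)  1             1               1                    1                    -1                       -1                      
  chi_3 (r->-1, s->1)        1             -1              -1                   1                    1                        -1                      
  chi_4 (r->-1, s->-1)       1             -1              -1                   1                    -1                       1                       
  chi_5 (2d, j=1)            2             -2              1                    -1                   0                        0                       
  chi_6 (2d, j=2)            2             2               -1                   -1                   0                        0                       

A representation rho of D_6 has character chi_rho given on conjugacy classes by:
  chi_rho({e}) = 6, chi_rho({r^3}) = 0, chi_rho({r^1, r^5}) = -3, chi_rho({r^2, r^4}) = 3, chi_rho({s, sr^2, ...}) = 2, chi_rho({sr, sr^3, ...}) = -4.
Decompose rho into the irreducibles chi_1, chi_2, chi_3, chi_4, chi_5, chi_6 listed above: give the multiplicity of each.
Multiplicities: chi_1: 0, chi_2: 1, chi_3: 3, chi_4: 0, chi_5: 0, chi_6: 1.

Use <chi_rho, chi> = (1/|G|) sum_C |C| * chi_rho(C) * conj(chi(C)) with |G| = 12 for each irreducible chi in the table:
  <chi_rho, chi_1> = (1/12)[1*(6)*conj(1) + 1*(0)*conj(1) + 2*(-3)*conj(1) + 2*(3)*conj(1) + 3*(2)*conj(1) + 3*(-4)*conj(1)]
      = (1/12)[(6) + (0) + (-6) + (6) + (6) + (-12)] = 0/12 = 0
  <chi_rho, chi_2> = (1/12)[1*(6)*conj(1) + 1*(0)*conj(1) + 2*(-3)*conj(1) + 2*(3)*conj(1) + 3*(2)*conj(-1) + 3*(-4)*conj(-1)]
      = (1/12)[(6) + (0) + (-6) + (6) + (-6) + (12)] = 12/12 = 1
  <chi_rho, chi_3> = (1/12)[1*(6)*conj(1) + 1*(0)*conj(-1) + 2*(-3)*conj(-1) + 2*(3)*conj(1) + 3*(2)*conj(1) + 3*(-4)*conj(-1)]
      = (1/12)[(6) + (0) + (6) + (6) + (6) + (12)] = 36/12 = 3
  <chi_rho, chi_4> = (1/12)[1*(6)*conj(1) + 1*(0)*conj(-1) + 2*(-3)*conj(-1) + 2*(3)*conj(1) + 3*(2)*conj(-1) + 3*(-4)*conj(1)]
      = (1/12)[(6) + (0) + (6) + (6) + (-6) + (-12)] = 0/12 = 0
  <chi_rho, chi_5> = (1/12)[1*(6)*conj(2) + 1*(0)*conj(-2) + 2*(-3)*conj(1) + 2*(3)*conj(-1) + 3*(2)*conj(0) + 3*(-4)*conj(0)]
      = (1/12)[(12) + (0) + (-6) + (-6) + (0) + (0)] = 0/12 = 0
  <chi_rho, chi_6> = (1/12)[1*(6)*conj(2) + 1*(0)*conj(2) + 2*(-3)*conj(-1) + 2*(3)*conj(-1) + 3*(2)*conj(0) + 3*(-4)*conj(0)]
      = (1/12)[(12) + (0) + (6) + (-6) + (0) + (0)] = 12/12 = 1
Dimension check: dim(rho) = sum (mult * dim) = 0*1 + 1*1 + 3*1 + 0*1 + 0*2 + 1*2 = 6 = chi_rho(e) = 6.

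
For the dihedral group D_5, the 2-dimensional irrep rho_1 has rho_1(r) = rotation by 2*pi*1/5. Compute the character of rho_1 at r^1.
chi_{rho_1}(r^1) = 2*cos(2*pi*1*1/5) = -1/2 + sqrt(5)/2

Argument: rho_1(r^1) is rotation by angle 2*pi*1*1/5, whose trace is 2*cos(2*pi*1*1/5) = -1/2 + sqrt(5)/2.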